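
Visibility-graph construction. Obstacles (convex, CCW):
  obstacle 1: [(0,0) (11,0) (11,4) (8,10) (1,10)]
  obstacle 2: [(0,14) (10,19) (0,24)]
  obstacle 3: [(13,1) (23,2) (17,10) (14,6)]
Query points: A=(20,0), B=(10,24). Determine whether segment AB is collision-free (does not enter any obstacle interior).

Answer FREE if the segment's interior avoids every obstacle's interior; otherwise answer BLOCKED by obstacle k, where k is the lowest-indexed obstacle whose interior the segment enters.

BLOCKED by obstacle 3

Obstacle 1 [(0,0) (11,0) (11,4) (8,10) (1,10)]:
  edge (0,0)–(11,0): clear
  edge (11,0)–(11,4): clear
  edge (11,4)–(8,10): clear
  edge (8,10)–(1,10): clear
  edge (1,10)–(0,0): clear
  midpoint (15,12) outside
  → clear
Obstacle 2 [(0,14) (10,19) (0,24)]:
  edge (0,14)–(10,19): clear
  edge (10,19)–(0,24): clear
  edge (0,24)–(0,14): clear
  midpoint (15,12) outside
  → clear
Obstacle 3 [(13,1) (23,2) (17,10) (14,6)]:
  edge (13,1)–(23,2): crosses AB
  edge (23,2)–(17,10): clear
  edge (17,10)–(14,6): crosses AB
  edge (14,6)–(13,1): clear
  → BLOCKED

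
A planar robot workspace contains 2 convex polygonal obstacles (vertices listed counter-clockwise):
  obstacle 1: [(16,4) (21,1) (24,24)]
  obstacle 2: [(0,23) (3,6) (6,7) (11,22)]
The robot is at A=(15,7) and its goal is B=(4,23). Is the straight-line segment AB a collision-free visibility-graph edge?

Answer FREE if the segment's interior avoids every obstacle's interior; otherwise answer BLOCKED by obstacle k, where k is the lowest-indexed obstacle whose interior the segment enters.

Obstacle 1 [(16,4) (21,1) (24,24)]:
  edge (16,4)–(21,1): clear
  edge (21,1)–(24,24): clear
  edge (24,24)–(16,4): clear
  midpoint (19/2,15) outside
  → clear
Obstacle 2 [(0,23) (3,6) (6,7) (11,22)]:
  edge (0,23)–(3,6): clear
  edge (3,6)–(6,7): clear
  edge (6,7)–(11,22): crosses AB
  edge (11,22)–(0,23): crosses AB
  → BLOCKED

BLOCKED by obstacle 2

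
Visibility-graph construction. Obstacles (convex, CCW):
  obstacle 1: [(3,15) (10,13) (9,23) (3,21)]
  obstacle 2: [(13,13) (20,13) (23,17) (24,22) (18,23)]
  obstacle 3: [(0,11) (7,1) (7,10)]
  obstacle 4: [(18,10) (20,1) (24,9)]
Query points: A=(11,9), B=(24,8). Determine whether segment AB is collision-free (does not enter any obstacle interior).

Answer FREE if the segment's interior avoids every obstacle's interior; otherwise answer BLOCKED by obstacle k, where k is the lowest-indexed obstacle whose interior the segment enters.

BLOCKED by obstacle 4

Obstacle 1 [(3,15) (10,13) (9,23) (3,21)]:
  edge (3,15)–(10,13): clear
  edge (10,13)–(9,23): clear
  edge (9,23)–(3,21): clear
  edge (3,21)–(3,15): clear
  midpoint (35/2,17/2) outside
  → clear
Obstacle 2 [(13,13) (20,13) (23,17) (24,22) (18,23)]:
  edge (13,13)–(20,13): clear
  edge (20,13)–(23,17): clear
  edge (23,17)–(24,22): clear
  edge (24,22)–(18,23): clear
  edge (18,23)–(13,13): clear
  midpoint (35/2,17/2) outside
  → clear
Obstacle 3 [(0,11) (7,1) (7,10)]:
  edge (0,11)–(7,1): clear
  edge (7,1)–(7,10): clear
  edge (7,10)–(0,11): clear
  midpoint (35/2,17/2) outside
  → clear
Obstacle 4 [(18,10) (20,1) (24,9)]:
  edge (18,10)–(20,1): crosses AB
  edge (20,1)–(24,9): crosses AB
  edge (24,9)–(18,10): clear
  → BLOCKED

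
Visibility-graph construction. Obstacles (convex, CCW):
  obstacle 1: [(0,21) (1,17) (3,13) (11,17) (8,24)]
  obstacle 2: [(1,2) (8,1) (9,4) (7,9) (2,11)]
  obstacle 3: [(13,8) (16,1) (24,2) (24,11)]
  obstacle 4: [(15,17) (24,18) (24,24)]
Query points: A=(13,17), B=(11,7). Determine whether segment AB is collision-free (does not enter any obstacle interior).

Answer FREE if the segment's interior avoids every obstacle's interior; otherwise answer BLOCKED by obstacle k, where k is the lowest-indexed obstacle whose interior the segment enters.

FREE

Obstacle 1 [(0,21) (1,17) (3,13) (11,17) (8,24)]:
  edge (0,21)–(1,17): clear
  edge (1,17)–(3,13): clear
  edge (3,13)–(11,17): clear
  edge (11,17)–(8,24): clear
  edge (8,24)–(0,21): clear
  midpoint (12,12) outside
  → clear
Obstacle 2 [(1,2) (8,1) (9,4) (7,9) (2,11)]:
  edge (1,2)–(8,1): clear
  edge (8,1)–(9,4): clear
  edge (9,4)–(7,9): clear
  edge (7,9)–(2,11): clear
  edge (2,11)–(1,2): clear
  midpoint (12,12) outside
  → clear
Obstacle 3 [(13,8) (16,1) (24,2) (24,11)]:
  edge (13,8)–(16,1): clear
  edge (16,1)–(24,2): clear
  edge (24,2)–(24,11): clear
  edge (24,11)–(13,8): clear
  midpoint (12,12) outside
  → clear
Obstacle 4 [(15,17) (24,18) (24,24)]:
  edge (15,17)–(24,18): clear
  edge (24,18)–(24,24): clear
  edge (24,24)–(15,17): clear
  midpoint (12,12) outside
  → clear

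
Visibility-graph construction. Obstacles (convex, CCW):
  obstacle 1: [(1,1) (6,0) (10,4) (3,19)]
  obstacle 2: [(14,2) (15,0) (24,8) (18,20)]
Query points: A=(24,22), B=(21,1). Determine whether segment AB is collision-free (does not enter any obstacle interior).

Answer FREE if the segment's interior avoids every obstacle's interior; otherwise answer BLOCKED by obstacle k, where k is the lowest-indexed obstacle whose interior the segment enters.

BLOCKED by obstacle 2

Obstacle 1 [(1,1) (6,0) (10,4) (3,19)]:
  edge (1,1)–(6,0): clear
  edge (6,0)–(10,4): clear
  edge (10,4)–(3,19): clear
  edge (3,19)–(1,1): clear
  midpoint (45/2,23/2) outside
  → clear
Obstacle 2 [(14,2) (15,0) (24,8) (18,20)]:
  edge (14,2)–(15,0): clear
  edge (15,0)–(24,8): crosses AB
  edge (24,8)–(18,20): crosses AB
  edge (18,20)–(14,2): clear
  → BLOCKED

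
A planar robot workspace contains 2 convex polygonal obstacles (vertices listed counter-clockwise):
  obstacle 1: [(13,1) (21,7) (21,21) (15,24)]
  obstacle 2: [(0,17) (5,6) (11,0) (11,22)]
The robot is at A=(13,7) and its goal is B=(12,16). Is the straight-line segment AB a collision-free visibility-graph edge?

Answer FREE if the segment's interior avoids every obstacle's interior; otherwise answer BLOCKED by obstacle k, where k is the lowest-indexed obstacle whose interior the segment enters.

Obstacle 1 [(13,1) (21,7) (21,21) (15,24)]:
  edge (13,1)–(21,7): clear
  edge (21,7)–(21,21): clear
  edge (21,21)–(15,24): clear
  edge (15,24)–(13,1): clear
  midpoint (25/2,23/2) outside
  → clear
Obstacle 2 [(0,17) (5,6) (11,0) (11,22)]:
  edge (0,17)–(5,6): clear
  edge (5,6)–(11,0): clear
  edge (11,0)–(11,22): clear
  edge (11,22)–(0,17): clear
  midpoint (25/2,23/2) outside
  → clear

FREE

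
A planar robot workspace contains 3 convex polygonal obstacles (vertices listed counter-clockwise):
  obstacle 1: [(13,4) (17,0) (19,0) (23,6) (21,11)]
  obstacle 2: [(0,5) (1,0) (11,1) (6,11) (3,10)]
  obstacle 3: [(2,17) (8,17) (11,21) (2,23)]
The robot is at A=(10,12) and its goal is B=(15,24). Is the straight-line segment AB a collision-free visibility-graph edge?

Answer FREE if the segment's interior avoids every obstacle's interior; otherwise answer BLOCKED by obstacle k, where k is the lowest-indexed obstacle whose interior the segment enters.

Obstacle 1 [(13,4) (17,0) (19,0) (23,6) (21,11)]:
  edge (13,4)–(17,0): clear
  edge (17,0)–(19,0): clear
  edge (19,0)–(23,6): clear
  edge (23,6)–(21,11): clear
  edge (21,11)–(13,4): clear
  midpoint (25/2,18) outside
  → clear
Obstacle 2 [(0,5) (1,0) (11,1) (6,11) (3,10)]:
  edge (0,5)–(1,0): clear
  edge (1,0)–(11,1): clear
  edge (11,1)–(6,11): clear
  edge (6,11)–(3,10): clear
  edge (3,10)–(0,5): clear
  midpoint (25/2,18) outside
  → clear
Obstacle 3 [(2,17) (8,17) (11,21) (2,23)]:
  edge (2,17)–(8,17): clear
  edge (8,17)–(11,21): clear
  edge (11,21)–(2,23): clear
  edge (2,23)–(2,17): clear
  midpoint (25/2,18) outside
  → clear

FREE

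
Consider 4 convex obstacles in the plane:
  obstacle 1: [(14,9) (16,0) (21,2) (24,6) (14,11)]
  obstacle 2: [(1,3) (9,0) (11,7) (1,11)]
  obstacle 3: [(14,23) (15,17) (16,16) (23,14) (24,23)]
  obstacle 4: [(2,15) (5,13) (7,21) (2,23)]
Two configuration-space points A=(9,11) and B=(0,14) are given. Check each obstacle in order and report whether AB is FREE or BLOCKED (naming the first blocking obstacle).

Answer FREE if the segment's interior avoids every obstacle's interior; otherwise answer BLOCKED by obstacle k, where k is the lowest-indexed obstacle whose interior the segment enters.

FREE

Obstacle 1 [(14,9) (16,0) (21,2) (24,6) (14,11)]:
  edge (14,9)–(16,0): clear
  edge (16,0)–(21,2): clear
  edge (21,2)–(24,6): clear
  edge (24,6)–(14,11): clear
  edge (14,11)–(14,9): clear
  midpoint (9/2,25/2) outside
  → clear
Obstacle 2 [(1,3) (9,0) (11,7) (1,11)]:
  edge (1,3)–(9,0): clear
  edge (9,0)–(11,7): clear
  edge (11,7)–(1,11): clear
  edge (1,11)–(1,3): clear
  midpoint (9/2,25/2) outside
  → clear
Obstacle 3 [(14,23) (15,17) (16,16) (23,14) (24,23)]:
  edge (14,23)–(15,17): clear
  edge (15,17)–(16,16): clear
  edge (16,16)–(23,14): clear
  edge (23,14)–(24,23): clear
  edge (24,23)–(14,23): clear
  midpoint (9/2,25/2) outside
  → clear
Obstacle 4 [(2,15) (5,13) (7,21) (2,23)]:
  edge (2,15)–(5,13): clear
  edge (5,13)–(7,21): clear
  edge (7,21)–(2,23): clear
  edge (2,23)–(2,15): clear
  midpoint (9/2,25/2) outside
  → clear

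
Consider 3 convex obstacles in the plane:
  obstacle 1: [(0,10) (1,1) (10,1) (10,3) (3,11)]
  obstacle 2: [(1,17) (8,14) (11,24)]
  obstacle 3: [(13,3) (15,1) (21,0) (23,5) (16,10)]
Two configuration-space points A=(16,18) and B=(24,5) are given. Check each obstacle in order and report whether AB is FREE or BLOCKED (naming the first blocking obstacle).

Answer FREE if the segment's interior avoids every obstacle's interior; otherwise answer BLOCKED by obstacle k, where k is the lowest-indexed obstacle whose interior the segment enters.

Obstacle 1 [(0,10) (1,1) (10,1) (10,3) (3,11)]:
  edge (0,10)–(1,1): clear
  edge (1,1)–(10,1): clear
  edge (10,1)–(10,3): clear
  edge (10,3)–(3,11): clear
  edge (3,11)–(0,10): clear
  midpoint (20,23/2) outside
  → clear
Obstacle 2 [(1,17) (8,14) (11,24)]:
  edge (1,17)–(8,14): clear
  edge (8,14)–(11,24): clear
  edge (11,24)–(1,17): clear
  midpoint (20,23/2) outside
  → clear
Obstacle 3 [(13,3) (15,1) (21,0) (23,5) (16,10)]:
  edge (13,3)–(15,1): clear
  edge (15,1)–(21,0): clear
  edge (21,0)–(23,5): clear
  edge (23,5)–(16,10): clear
  edge (16,10)–(13,3): clear
  midpoint (20,23/2) outside
  → clear

FREE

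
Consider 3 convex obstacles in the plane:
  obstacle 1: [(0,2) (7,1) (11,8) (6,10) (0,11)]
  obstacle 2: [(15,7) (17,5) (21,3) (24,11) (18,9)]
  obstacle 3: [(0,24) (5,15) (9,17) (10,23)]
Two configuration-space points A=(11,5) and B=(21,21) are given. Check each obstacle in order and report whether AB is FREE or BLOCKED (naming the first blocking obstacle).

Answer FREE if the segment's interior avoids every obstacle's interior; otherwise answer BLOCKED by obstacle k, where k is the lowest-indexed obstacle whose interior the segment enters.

FREE

Obstacle 1 [(0,2) (7,1) (11,8) (6,10) (0,11)]:
  edge (0,2)–(7,1): clear
  edge (7,1)–(11,8): clear
  edge (11,8)–(6,10): clear
  edge (6,10)–(0,11): clear
  edge (0,11)–(0,2): clear
  midpoint (16,13) outside
  → clear
Obstacle 2 [(15,7) (17,5) (21,3) (24,11) (18,9)]:
  edge (15,7)–(17,5): clear
  edge (17,5)–(21,3): clear
  edge (21,3)–(24,11): clear
  edge (24,11)–(18,9): clear
  edge (18,9)–(15,7): clear
  midpoint (16,13) outside
  → clear
Obstacle 3 [(0,24) (5,15) (9,17) (10,23)]:
  edge (0,24)–(5,15): clear
  edge (5,15)–(9,17): clear
  edge (9,17)–(10,23): clear
  edge (10,23)–(0,24): clear
  midpoint (16,13) outside
  → clear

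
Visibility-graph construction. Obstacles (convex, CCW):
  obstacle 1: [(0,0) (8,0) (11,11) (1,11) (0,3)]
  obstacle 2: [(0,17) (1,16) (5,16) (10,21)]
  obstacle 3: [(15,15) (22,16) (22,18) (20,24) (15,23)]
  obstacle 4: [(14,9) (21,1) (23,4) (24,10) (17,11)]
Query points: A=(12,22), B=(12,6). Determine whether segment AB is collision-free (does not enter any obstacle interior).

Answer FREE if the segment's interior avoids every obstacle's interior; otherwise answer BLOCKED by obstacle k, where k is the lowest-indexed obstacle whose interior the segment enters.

Obstacle 1 [(0,0) (8,0) (11,11) (1,11) (0,3)]:
  edge (0,0)–(8,0): clear
  edge (8,0)–(11,11): clear
  edge (11,11)–(1,11): clear
  edge (1,11)–(0,3): clear
  edge (0,3)–(0,0): clear
  midpoint (12,14) outside
  → clear
Obstacle 2 [(0,17) (1,16) (5,16) (10,21)]:
  edge (0,17)–(1,16): clear
  edge (1,16)–(5,16): clear
  edge (5,16)–(10,21): clear
  edge (10,21)–(0,17): clear
  midpoint (12,14) outside
  → clear
Obstacle 3 [(15,15) (22,16) (22,18) (20,24) (15,23)]:
  edge (15,15)–(22,16): clear
  edge (22,16)–(22,18): clear
  edge (22,18)–(20,24): clear
  edge (20,24)–(15,23): clear
  edge (15,23)–(15,15): clear
  midpoint (12,14) outside
  → clear
Obstacle 4 [(14,9) (21,1) (23,4) (24,10) (17,11)]:
  edge (14,9)–(21,1): clear
  edge (21,1)–(23,4): clear
  edge (23,4)–(24,10): clear
  edge (24,10)–(17,11): clear
  edge (17,11)–(14,9): clear
  midpoint (12,14) outside
  → clear

FREE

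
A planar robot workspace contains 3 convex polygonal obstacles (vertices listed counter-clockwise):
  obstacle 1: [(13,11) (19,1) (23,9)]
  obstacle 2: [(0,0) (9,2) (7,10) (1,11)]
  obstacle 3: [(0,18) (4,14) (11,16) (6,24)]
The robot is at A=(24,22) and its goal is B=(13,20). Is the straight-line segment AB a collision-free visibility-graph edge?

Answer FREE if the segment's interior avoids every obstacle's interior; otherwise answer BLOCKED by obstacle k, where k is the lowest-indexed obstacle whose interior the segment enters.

FREE

Obstacle 1 [(13,11) (19,1) (23,9)]:
  edge (13,11)–(19,1): clear
  edge (19,1)–(23,9): clear
  edge (23,9)–(13,11): clear
  midpoint (37/2,21) outside
  → clear
Obstacle 2 [(0,0) (9,2) (7,10) (1,11)]:
  edge (0,0)–(9,2): clear
  edge (9,2)–(7,10): clear
  edge (7,10)–(1,11): clear
  edge (1,11)–(0,0): clear
  midpoint (37/2,21) outside
  → clear
Obstacle 3 [(0,18) (4,14) (11,16) (6,24)]:
  edge (0,18)–(4,14): clear
  edge (4,14)–(11,16): clear
  edge (11,16)–(6,24): clear
  edge (6,24)–(0,18): clear
  midpoint (37/2,21) outside
  → clear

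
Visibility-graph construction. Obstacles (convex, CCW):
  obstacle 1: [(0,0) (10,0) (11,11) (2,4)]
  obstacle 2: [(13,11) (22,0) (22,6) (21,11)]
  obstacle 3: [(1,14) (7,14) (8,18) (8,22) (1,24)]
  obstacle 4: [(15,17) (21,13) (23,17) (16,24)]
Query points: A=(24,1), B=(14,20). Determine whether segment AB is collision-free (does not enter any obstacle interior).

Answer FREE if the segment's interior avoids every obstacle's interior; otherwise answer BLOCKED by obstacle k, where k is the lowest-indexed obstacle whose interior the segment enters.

Obstacle 1 [(0,0) (10,0) (11,11) (2,4)]:
  edge (0,0)–(10,0): clear
  edge (10,0)–(11,11): clear
  edge (11,11)–(2,4): clear
  edge (2,4)–(0,0): clear
  midpoint (19,21/2) outside
  → clear
Obstacle 2 [(13,11) (22,0) (22,6) (21,11)]:
  edge (13,11)–(22,0): clear
  edge (22,0)–(22,6): crosses AB
  edge (22,6)–(21,11): clear
  edge (21,11)–(13,11): crosses AB
  → BLOCKED
Obstacle 3 [(1,14) (7,14) (8,18) (8,22) (1,24)]:
  edge (1,14)–(7,14): clear
  edge (7,14)–(8,18): clear
  edge (8,18)–(8,22): clear
  edge (8,22)–(1,24): clear
  edge (1,24)–(1,14): clear
  midpoint (19,21/2) outside
  → clear
Obstacle 4 [(15,17) (21,13) (23,17) (16,24)]:
  edge (15,17)–(21,13): crosses AB
  edge (21,13)–(23,17): clear
  edge (23,17)–(16,24): clear
  edge (16,24)–(15,17): crosses AB
  → BLOCKED

BLOCKED by obstacle 2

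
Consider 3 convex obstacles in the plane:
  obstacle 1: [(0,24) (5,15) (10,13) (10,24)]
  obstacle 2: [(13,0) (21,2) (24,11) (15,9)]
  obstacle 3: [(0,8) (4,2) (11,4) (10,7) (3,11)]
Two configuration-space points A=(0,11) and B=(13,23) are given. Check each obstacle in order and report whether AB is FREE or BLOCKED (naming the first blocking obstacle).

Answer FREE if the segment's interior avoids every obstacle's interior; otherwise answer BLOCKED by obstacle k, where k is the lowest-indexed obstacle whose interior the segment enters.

Obstacle 1 [(0,24) (5,15) (10,13) (10,24)]:
  edge (0,24)–(5,15): crosses AB
  edge (5,15)–(10,13): clear
  edge (10,13)–(10,24): crosses AB
  edge (10,24)–(0,24): clear
  → BLOCKED
Obstacle 2 [(13,0) (21,2) (24,11) (15,9)]:
  edge (13,0)–(21,2): clear
  edge (21,2)–(24,11): clear
  edge (24,11)–(15,9): clear
  edge (15,9)–(13,0): clear
  midpoint (13/2,17) outside
  → clear
Obstacle 3 [(0,8) (4,2) (11,4) (10,7) (3,11)]:
  edge (0,8)–(4,2): clear
  edge (4,2)–(11,4): clear
  edge (11,4)–(10,7): clear
  edge (10,7)–(3,11): clear
  edge (3,11)–(0,8): clear
  midpoint (13/2,17) outside
  → clear

BLOCKED by obstacle 1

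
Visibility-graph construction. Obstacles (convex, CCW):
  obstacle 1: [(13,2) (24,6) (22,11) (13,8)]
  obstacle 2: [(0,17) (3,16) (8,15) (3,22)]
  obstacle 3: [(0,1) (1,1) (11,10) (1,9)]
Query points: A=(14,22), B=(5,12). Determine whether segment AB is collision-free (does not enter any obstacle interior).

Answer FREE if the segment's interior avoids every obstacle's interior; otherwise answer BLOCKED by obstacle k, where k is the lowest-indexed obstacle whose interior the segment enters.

BLOCKED by obstacle 2

Obstacle 1 [(13,2) (24,6) (22,11) (13,8)]:
  edge (13,2)–(24,6): clear
  edge (24,6)–(22,11): clear
  edge (22,11)–(13,8): clear
  edge (13,8)–(13,2): clear
  midpoint (19/2,17) outside
  → clear
Obstacle 2 [(0,17) (3,16) (8,15) (3,22)]:
  edge (0,17)–(3,16): clear
  edge (3,16)–(8,15): crosses AB
  edge (8,15)–(3,22): crosses AB
  edge (3,22)–(0,17): clear
  → BLOCKED
Obstacle 3 [(0,1) (1,1) (11,10) (1,9)]:
  edge (0,1)–(1,1): clear
  edge (1,1)–(11,10): clear
  edge (11,10)–(1,9): clear
  edge (1,9)–(0,1): clear
  midpoint (19/2,17) outside
  → clear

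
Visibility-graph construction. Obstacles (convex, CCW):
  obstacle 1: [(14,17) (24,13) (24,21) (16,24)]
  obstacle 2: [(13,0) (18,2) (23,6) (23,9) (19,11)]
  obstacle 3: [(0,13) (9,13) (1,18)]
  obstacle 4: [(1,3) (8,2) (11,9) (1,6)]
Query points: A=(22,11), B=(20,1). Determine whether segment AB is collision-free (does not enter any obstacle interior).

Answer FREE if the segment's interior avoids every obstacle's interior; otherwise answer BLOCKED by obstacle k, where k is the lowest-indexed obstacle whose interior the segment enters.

Obstacle 1 [(14,17) (24,13) (24,21) (16,24)]:
  edge (14,17)–(24,13): clear
  edge (24,13)–(24,21): clear
  edge (24,21)–(16,24): clear
  edge (16,24)–(14,17): clear
  midpoint (21,6) outside
  → clear
Obstacle 2 [(13,0) (18,2) (23,6) (23,9) (19,11)]:
  edge (13,0)–(18,2): clear
  edge (18,2)–(23,6): crosses AB
  edge (23,6)–(23,9): clear
  edge (23,9)–(19,11): crosses AB
  edge (19,11)–(13,0): clear
  → BLOCKED
Obstacle 3 [(0,13) (9,13) (1,18)]:
  edge (0,13)–(9,13): clear
  edge (9,13)–(1,18): clear
  edge (1,18)–(0,13): clear
  midpoint (21,6) outside
  → clear
Obstacle 4 [(1,3) (8,2) (11,9) (1,6)]:
  edge (1,3)–(8,2): clear
  edge (8,2)–(11,9): clear
  edge (11,9)–(1,6): clear
  edge (1,6)–(1,3): clear
  midpoint (21,6) outside
  → clear

BLOCKED by obstacle 2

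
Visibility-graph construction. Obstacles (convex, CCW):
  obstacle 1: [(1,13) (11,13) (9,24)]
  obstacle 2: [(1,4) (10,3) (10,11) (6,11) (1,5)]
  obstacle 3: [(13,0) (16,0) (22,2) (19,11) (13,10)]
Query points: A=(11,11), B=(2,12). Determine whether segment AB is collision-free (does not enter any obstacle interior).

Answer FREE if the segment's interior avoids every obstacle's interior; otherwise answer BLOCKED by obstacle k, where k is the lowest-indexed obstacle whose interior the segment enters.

FREE

Obstacle 1 [(1,13) (11,13) (9,24)]:
  edge (1,13)–(11,13): clear
  edge (11,13)–(9,24): clear
  edge (9,24)–(1,13): clear
  midpoint (13/2,23/2) outside
  → clear
Obstacle 2 [(1,4) (10,3) (10,11) (6,11) (1,5)]:
  edge (1,4)–(10,3): clear
  edge (10,3)–(10,11): clear
  edge (10,11)–(6,11): clear
  edge (6,11)–(1,5): clear
  edge (1,5)–(1,4): clear
  midpoint (13/2,23/2) outside
  → clear
Obstacle 3 [(13,0) (16,0) (22,2) (19,11) (13,10)]:
  edge (13,0)–(16,0): clear
  edge (16,0)–(22,2): clear
  edge (22,2)–(19,11): clear
  edge (19,11)–(13,10): clear
  edge (13,10)–(13,0): clear
  midpoint (13/2,23/2) outside
  → clear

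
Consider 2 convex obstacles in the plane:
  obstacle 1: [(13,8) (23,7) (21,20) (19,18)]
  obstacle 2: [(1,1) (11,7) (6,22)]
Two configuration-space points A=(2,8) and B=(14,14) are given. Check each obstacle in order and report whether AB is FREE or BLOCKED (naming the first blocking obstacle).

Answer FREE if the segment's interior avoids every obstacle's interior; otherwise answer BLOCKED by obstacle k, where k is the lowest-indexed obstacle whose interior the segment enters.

Obstacle 1 [(13,8) (23,7) (21,20) (19,18)]:
  edge (13,8)–(23,7): clear
  edge (23,7)–(21,20): clear
  edge (21,20)–(19,18): clear
  edge (19,18)–(13,8): clear
  midpoint (8,11) outside
  → clear
Obstacle 2 [(1,1) (11,7) (6,22)]:
  edge (1,1)–(11,7): clear
  edge (11,7)–(6,22): crosses AB
  edge (6,22)–(1,1): crosses AB
  → BLOCKED

BLOCKED by obstacle 2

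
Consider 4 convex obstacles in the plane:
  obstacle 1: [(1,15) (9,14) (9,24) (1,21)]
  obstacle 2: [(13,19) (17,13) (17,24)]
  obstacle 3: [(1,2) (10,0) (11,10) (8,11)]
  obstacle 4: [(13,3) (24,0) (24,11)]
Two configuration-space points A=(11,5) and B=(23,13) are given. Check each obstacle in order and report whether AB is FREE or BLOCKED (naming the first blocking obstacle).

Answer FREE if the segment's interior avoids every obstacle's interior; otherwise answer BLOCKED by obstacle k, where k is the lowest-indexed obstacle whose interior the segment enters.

FREE

Obstacle 1 [(1,15) (9,14) (9,24) (1,21)]:
  edge (1,15)–(9,14): clear
  edge (9,14)–(9,24): clear
  edge (9,24)–(1,21): clear
  edge (1,21)–(1,15): clear
  midpoint (17,9) outside
  → clear
Obstacle 2 [(13,19) (17,13) (17,24)]:
  edge (13,19)–(17,13): clear
  edge (17,13)–(17,24): clear
  edge (17,24)–(13,19): clear
  midpoint (17,9) outside
  → clear
Obstacle 3 [(1,2) (10,0) (11,10) (8,11)]:
  edge (1,2)–(10,0): clear
  edge (10,0)–(11,10): clear
  edge (11,10)–(8,11): clear
  edge (8,11)–(1,2): clear
  midpoint (17,9) outside
  → clear
Obstacle 4 [(13,3) (24,0) (24,11)]:
  edge (13,3)–(24,0): clear
  edge (24,0)–(24,11): clear
  edge (24,11)–(13,3): clear
  midpoint (17,9) outside
  → clear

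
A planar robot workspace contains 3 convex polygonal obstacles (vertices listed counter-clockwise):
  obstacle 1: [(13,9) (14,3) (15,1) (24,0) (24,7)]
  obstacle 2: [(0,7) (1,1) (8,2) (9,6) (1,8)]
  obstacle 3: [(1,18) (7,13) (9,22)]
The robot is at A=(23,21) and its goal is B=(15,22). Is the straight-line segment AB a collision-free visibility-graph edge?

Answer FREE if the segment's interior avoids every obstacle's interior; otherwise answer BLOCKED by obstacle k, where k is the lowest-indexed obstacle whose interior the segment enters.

Obstacle 1 [(13,9) (14,3) (15,1) (24,0) (24,7)]:
  edge (13,9)–(14,3): clear
  edge (14,3)–(15,1): clear
  edge (15,1)–(24,0): clear
  edge (24,0)–(24,7): clear
  edge (24,7)–(13,9): clear
  midpoint (19,43/2) outside
  → clear
Obstacle 2 [(0,7) (1,1) (8,2) (9,6) (1,8)]:
  edge (0,7)–(1,1): clear
  edge (1,1)–(8,2): clear
  edge (8,2)–(9,6): clear
  edge (9,6)–(1,8): clear
  edge (1,8)–(0,7): clear
  midpoint (19,43/2) outside
  → clear
Obstacle 3 [(1,18) (7,13) (9,22)]:
  edge (1,18)–(7,13): clear
  edge (7,13)–(9,22): clear
  edge (9,22)–(1,18): clear
  midpoint (19,43/2) outside
  → clear

FREE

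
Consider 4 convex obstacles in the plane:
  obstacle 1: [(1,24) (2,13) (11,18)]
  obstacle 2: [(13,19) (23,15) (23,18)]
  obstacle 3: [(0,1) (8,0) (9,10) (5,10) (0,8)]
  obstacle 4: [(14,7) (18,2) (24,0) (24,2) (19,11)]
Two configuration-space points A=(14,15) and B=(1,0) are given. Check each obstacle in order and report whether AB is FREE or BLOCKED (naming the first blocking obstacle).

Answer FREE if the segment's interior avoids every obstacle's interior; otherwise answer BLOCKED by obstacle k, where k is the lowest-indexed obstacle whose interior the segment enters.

Obstacle 1 [(1,24) (2,13) (11,18)]:
  edge (1,24)–(2,13): clear
  edge (2,13)–(11,18): clear
  edge (11,18)–(1,24): clear
  midpoint (15/2,15/2) outside
  → clear
Obstacle 2 [(13,19) (23,15) (23,18)]:
  edge (13,19)–(23,15): clear
  edge (23,15)–(23,18): clear
  edge (23,18)–(13,19): clear
  midpoint (15/2,15/2) outside
  → clear
Obstacle 3 [(0,1) (8,0) (9,10) (5,10) (0,8)]:
  edge (0,1)–(8,0): crosses AB
  edge (8,0)–(9,10): crosses AB
  edge (9,10)–(5,10): clear
  edge (5,10)–(0,8): clear
  edge (0,8)–(0,1): clear
  → BLOCKED
Obstacle 4 [(14,7) (18,2) (24,0) (24,2) (19,11)]:
  edge (14,7)–(18,2): clear
  edge (18,2)–(24,0): clear
  edge (24,0)–(24,2): clear
  edge (24,2)–(19,11): clear
  edge (19,11)–(14,7): clear
  midpoint (15/2,15/2) outside
  → clear

BLOCKED by obstacle 3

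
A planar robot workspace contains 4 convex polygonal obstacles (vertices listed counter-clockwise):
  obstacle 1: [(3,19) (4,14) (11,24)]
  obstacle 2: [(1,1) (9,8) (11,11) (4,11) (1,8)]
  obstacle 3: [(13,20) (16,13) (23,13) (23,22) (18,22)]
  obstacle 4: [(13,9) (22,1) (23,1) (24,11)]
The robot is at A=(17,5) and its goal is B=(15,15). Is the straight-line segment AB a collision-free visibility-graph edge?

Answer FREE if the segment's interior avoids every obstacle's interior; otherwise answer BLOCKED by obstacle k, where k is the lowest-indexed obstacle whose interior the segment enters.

BLOCKED by obstacle 4

Obstacle 1 [(3,19) (4,14) (11,24)]:
  edge (3,19)–(4,14): clear
  edge (4,14)–(11,24): clear
  edge (11,24)–(3,19): clear
  midpoint (16,10) outside
  → clear
Obstacle 2 [(1,1) (9,8) (11,11) (4,11) (1,8)]:
  edge (1,1)–(9,8): clear
  edge (9,8)–(11,11): clear
  edge (11,11)–(4,11): clear
  edge (4,11)–(1,8): clear
  edge (1,8)–(1,1): clear
  midpoint (16,10) outside
  → clear
Obstacle 3 [(13,20) (16,13) (23,13) (23,22) (18,22)]:
  edge (13,20)–(16,13): clear
  edge (16,13)–(23,13): clear
  edge (23,13)–(23,22): clear
  edge (23,22)–(18,22): clear
  edge (18,22)–(13,20): clear
  midpoint (16,10) outside
  → clear
Obstacle 4 [(13,9) (22,1) (23,1) (24,11)]:
  edge (13,9)–(22,1): crosses AB
  edge (22,1)–(23,1): clear
  edge (23,1)–(24,11): clear
  edge (24,11)–(13,9): crosses AB
  → BLOCKED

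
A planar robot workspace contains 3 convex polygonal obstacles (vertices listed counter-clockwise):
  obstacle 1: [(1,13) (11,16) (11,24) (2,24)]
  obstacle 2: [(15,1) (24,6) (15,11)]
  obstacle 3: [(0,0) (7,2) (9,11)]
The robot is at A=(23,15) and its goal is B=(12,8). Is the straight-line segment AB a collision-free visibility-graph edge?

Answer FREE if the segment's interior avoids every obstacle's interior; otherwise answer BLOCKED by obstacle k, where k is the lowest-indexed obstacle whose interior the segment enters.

Obstacle 1 [(1,13) (11,16) (11,24) (2,24)]:
  edge (1,13)–(11,16): clear
  edge (11,16)–(11,24): clear
  edge (11,24)–(2,24): clear
  edge (2,24)–(1,13): clear
  midpoint (35/2,23/2) outside
  → clear
Obstacle 2 [(15,1) (24,6) (15,11)]:
  edge (15,1)–(24,6): clear
  edge (24,6)–(15,11): crosses AB
  edge (15,11)–(15,1): crosses AB
  → BLOCKED
Obstacle 3 [(0,0) (7,2) (9,11)]:
  edge (0,0)–(7,2): clear
  edge (7,2)–(9,11): clear
  edge (9,11)–(0,0): clear
  midpoint (35/2,23/2) outside
  → clear

BLOCKED by obstacle 2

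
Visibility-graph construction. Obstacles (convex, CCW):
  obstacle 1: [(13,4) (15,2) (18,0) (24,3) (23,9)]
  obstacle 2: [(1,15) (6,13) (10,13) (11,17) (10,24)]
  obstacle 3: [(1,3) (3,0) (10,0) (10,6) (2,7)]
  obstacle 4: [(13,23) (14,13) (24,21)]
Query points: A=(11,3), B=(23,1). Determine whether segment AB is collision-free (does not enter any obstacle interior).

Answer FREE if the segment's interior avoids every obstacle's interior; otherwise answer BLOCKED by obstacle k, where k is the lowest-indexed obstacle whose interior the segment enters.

BLOCKED by obstacle 1

Obstacle 1 [(13,4) (15,2) (18,0) (24,3) (23,9)]:
  edge (13,4)–(15,2): crosses AB
  edge (15,2)–(18,0): clear
  edge (18,0)–(24,3): crosses AB
  edge (24,3)–(23,9): clear
  edge (23,9)–(13,4): clear
  → BLOCKED
Obstacle 2 [(1,15) (6,13) (10,13) (11,17) (10,24)]:
  edge (1,15)–(6,13): clear
  edge (6,13)–(10,13): clear
  edge (10,13)–(11,17): clear
  edge (11,17)–(10,24): clear
  edge (10,24)–(1,15): clear
  midpoint (17,2) outside
  → clear
Obstacle 3 [(1,3) (3,0) (10,0) (10,6) (2,7)]:
  edge (1,3)–(3,0): clear
  edge (3,0)–(10,0): clear
  edge (10,0)–(10,6): clear
  edge (10,6)–(2,7): clear
  edge (2,7)–(1,3): clear
  midpoint (17,2) outside
  → clear
Obstacle 4 [(13,23) (14,13) (24,21)]:
  edge (13,23)–(14,13): clear
  edge (14,13)–(24,21): clear
  edge (24,21)–(13,23): clear
  midpoint (17,2) outside
  → clear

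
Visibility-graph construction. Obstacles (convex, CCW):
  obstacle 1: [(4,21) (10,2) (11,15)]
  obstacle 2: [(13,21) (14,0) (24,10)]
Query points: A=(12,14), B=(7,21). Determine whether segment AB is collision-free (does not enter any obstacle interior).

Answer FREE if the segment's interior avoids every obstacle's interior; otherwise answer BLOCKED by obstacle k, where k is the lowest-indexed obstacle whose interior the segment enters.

FREE

Obstacle 1 [(4,21) (10,2) (11,15)]:
  edge (4,21)–(10,2): clear
  edge (10,2)–(11,15): clear
  edge (11,15)–(4,21): clear
  midpoint (19/2,35/2) outside
  → clear
Obstacle 2 [(13,21) (14,0) (24,10)]:
  edge (13,21)–(14,0): clear
  edge (14,0)–(24,10): clear
  edge (24,10)–(13,21): clear
  midpoint (19/2,35/2) outside
  → clear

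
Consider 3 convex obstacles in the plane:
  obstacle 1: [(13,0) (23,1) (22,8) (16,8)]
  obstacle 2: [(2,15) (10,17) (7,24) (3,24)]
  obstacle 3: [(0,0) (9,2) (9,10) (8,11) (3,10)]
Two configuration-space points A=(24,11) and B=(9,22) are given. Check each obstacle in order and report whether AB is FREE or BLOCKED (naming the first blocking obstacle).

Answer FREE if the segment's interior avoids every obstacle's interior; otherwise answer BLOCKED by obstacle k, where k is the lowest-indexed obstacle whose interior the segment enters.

Obstacle 1 [(13,0) (23,1) (22,8) (16,8)]:
  edge (13,0)–(23,1): clear
  edge (23,1)–(22,8): clear
  edge (22,8)–(16,8): clear
  edge (16,8)–(13,0): clear
  midpoint (33/2,33/2) outside
  → clear
Obstacle 2 [(2,15) (10,17) (7,24) (3,24)]:
  edge (2,15)–(10,17): clear
  edge (10,17)–(7,24): clear
  edge (7,24)–(3,24): clear
  edge (3,24)–(2,15): clear
  midpoint (33/2,33/2) outside
  → clear
Obstacle 3 [(0,0) (9,2) (9,10) (8,11) (3,10)]:
  edge (0,0)–(9,2): clear
  edge (9,2)–(9,10): clear
  edge (9,10)–(8,11): clear
  edge (8,11)–(3,10): clear
  edge (3,10)–(0,0): clear
  midpoint (33/2,33/2) outside
  → clear

FREE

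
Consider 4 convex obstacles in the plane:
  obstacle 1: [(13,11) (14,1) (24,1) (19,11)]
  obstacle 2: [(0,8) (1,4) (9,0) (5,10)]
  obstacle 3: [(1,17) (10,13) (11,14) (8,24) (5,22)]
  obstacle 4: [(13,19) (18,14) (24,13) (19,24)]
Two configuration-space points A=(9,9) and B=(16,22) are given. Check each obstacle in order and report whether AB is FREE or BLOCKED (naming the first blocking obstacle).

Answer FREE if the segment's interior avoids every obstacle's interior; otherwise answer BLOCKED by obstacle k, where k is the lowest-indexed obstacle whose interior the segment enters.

Obstacle 1 [(13,11) (14,1) (24,1) (19,11)]:
  edge (13,11)–(14,1): clear
  edge (14,1)–(24,1): clear
  edge (24,1)–(19,11): clear
  edge (19,11)–(13,11): clear
  midpoint (25/2,31/2) outside
  → clear
Obstacle 2 [(0,8) (1,4) (9,0) (5,10)]:
  edge (0,8)–(1,4): clear
  edge (1,4)–(9,0): clear
  edge (9,0)–(5,10): clear
  edge (5,10)–(0,8): clear
  midpoint (25/2,31/2) outside
  → clear
Obstacle 3 [(1,17) (10,13) (11,14) (8,24) (5,22)]:
  edge (1,17)–(10,13): clear
  edge (10,13)–(11,14): clear
  edge (11,14)–(8,24): clear
  edge (8,24)–(5,22): clear
  edge (5,22)–(1,17): clear
  midpoint (25/2,31/2) outside
  → clear
Obstacle 4 [(13,19) (18,14) (24,13) (19,24)]:
  edge (13,19)–(18,14): crosses AB
  edge (18,14)–(24,13): clear
  edge (24,13)–(19,24): clear
  edge (19,24)–(13,19): crosses AB
  → BLOCKED

BLOCKED by obstacle 4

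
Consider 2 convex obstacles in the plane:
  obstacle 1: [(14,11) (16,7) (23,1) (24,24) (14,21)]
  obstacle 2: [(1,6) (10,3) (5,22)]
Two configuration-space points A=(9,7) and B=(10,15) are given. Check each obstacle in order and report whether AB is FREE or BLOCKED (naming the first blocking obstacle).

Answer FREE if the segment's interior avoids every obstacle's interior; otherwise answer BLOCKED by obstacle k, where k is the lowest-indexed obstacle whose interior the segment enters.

Obstacle 1 [(14,11) (16,7) (23,1) (24,24) (14,21)]:
  edge (14,11)–(16,7): clear
  edge (16,7)–(23,1): clear
  edge (23,1)–(24,24): clear
  edge (24,24)–(14,21): clear
  edge (14,21)–(14,11): clear
  midpoint (19/2,11) outside
  → clear
Obstacle 2 [(1,6) (10,3) (5,22)]:
  edge (1,6)–(10,3): clear
  edge (10,3)–(5,22): clear
  edge (5,22)–(1,6): clear
  midpoint (19/2,11) outside
  → clear

FREE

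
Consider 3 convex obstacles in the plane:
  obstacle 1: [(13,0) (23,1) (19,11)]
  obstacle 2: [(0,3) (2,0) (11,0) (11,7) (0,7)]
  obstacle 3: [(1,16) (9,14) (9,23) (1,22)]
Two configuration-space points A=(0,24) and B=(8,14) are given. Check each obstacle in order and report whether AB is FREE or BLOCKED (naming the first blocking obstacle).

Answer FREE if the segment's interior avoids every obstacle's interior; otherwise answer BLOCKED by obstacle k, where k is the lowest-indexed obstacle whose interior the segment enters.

Obstacle 1 [(13,0) (23,1) (19,11)]:
  edge (13,0)–(23,1): clear
  edge (23,1)–(19,11): clear
  edge (19,11)–(13,0): clear
  midpoint (4,19) outside
  → clear
Obstacle 2 [(0,3) (2,0) (11,0) (11,7) (0,7)]:
  edge (0,3)–(2,0): clear
  edge (2,0)–(11,0): clear
  edge (11,0)–(11,7): clear
  edge (11,7)–(0,7): clear
  edge (0,7)–(0,3): clear
  midpoint (4,19) outside
  → clear
Obstacle 3 [(1,16) (9,14) (9,23) (1,22)]:
  edge (1,16)–(9,14): crosses AB
  edge (9,14)–(9,23): clear
  edge (9,23)–(1,22): crosses AB
  edge (1,22)–(1,16): clear
  → BLOCKED

BLOCKED by obstacle 3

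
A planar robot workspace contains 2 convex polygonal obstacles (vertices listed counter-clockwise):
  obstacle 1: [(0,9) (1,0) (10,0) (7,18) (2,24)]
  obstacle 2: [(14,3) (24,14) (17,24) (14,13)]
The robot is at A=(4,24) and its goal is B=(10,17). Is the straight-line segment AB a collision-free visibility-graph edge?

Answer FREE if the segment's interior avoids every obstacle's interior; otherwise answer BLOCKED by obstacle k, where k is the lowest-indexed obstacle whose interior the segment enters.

Obstacle 1 [(0,9) (1,0) (10,0) (7,18) (2,24)]:
  edge (0,9)–(1,0): clear
  edge (1,0)–(10,0): clear
  edge (10,0)–(7,18): clear
  edge (7,18)–(2,24): clear
  edge (2,24)–(0,9): clear
  midpoint (7,41/2) outside
  → clear
Obstacle 2 [(14,3) (24,14) (17,24) (14,13)]:
  edge (14,3)–(24,14): clear
  edge (24,14)–(17,24): clear
  edge (17,24)–(14,13): clear
  edge (14,13)–(14,3): clear
  midpoint (7,41/2) outside
  → clear

FREE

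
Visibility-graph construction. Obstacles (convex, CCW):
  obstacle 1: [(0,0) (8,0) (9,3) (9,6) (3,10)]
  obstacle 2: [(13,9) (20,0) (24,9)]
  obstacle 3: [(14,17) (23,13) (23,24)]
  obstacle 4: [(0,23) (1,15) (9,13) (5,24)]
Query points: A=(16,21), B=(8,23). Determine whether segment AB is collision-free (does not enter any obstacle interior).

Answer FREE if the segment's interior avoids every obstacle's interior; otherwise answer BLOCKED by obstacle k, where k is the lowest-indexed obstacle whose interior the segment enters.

Obstacle 1 [(0,0) (8,0) (9,3) (9,6) (3,10)]:
  edge (0,0)–(8,0): clear
  edge (8,0)–(9,3): clear
  edge (9,3)–(9,6): clear
  edge (9,6)–(3,10): clear
  edge (3,10)–(0,0): clear
  midpoint (12,22) outside
  → clear
Obstacle 2 [(13,9) (20,0) (24,9)]:
  edge (13,9)–(20,0): clear
  edge (20,0)–(24,9): clear
  edge (24,9)–(13,9): clear
  midpoint (12,22) outside
  → clear
Obstacle 3 [(14,17) (23,13) (23,24)]:
  edge (14,17)–(23,13): clear
  edge (23,13)–(23,24): clear
  edge (23,24)–(14,17): clear
  midpoint (12,22) outside
  → clear
Obstacle 4 [(0,23) (1,15) (9,13) (5,24)]:
  edge (0,23)–(1,15): clear
  edge (1,15)–(9,13): clear
  edge (9,13)–(5,24): clear
  edge (5,24)–(0,23): clear
  midpoint (12,22) outside
  → clear

FREE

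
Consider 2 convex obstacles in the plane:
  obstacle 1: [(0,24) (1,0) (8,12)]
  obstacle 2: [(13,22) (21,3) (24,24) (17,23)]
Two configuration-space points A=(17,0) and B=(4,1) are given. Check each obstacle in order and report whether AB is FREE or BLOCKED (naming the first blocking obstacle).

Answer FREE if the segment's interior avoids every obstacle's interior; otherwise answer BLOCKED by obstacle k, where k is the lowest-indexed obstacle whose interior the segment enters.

FREE

Obstacle 1 [(0,24) (1,0) (8,12)]:
  edge (0,24)–(1,0): clear
  edge (1,0)–(8,12): clear
  edge (8,12)–(0,24): clear
  midpoint (21/2,1/2) outside
  → clear
Obstacle 2 [(13,22) (21,3) (24,24) (17,23)]:
  edge (13,22)–(21,3): clear
  edge (21,3)–(24,24): clear
  edge (24,24)–(17,23): clear
  edge (17,23)–(13,22): clear
  midpoint (21/2,1/2) outside
  → clear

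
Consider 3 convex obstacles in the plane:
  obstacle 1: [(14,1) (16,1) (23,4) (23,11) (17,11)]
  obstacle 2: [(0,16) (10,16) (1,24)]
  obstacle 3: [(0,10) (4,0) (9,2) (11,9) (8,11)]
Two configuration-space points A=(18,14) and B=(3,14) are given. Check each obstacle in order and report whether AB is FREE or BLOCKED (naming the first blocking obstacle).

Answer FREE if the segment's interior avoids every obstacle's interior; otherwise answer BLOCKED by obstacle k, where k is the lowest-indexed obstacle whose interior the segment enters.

Obstacle 1 [(14,1) (16,1) (23,4) (23,11) (17,11)]:
  edge (14,1)–(16,1): clear
  edge (16,1)–(23,4): clear
  edge (23,4)–(23,11): clear
  edge (23,11)–(17,11): clear
  edge (17,11)–(14,1): clear
  midpoint (21/2,14) outside
  → clear
Obstacle 2 [(0,16) (10,16) (1,24)]:
  edge (0,16)–(10,16): clear
  edge (10,16)–(1,24): clear
  edge (1,24)–(0,16): clear
  midpoint (21/2,14) outside
  → clear
Obstacle 3 [(0,10) (4,0) (9,2) (11,9) (8,11)]:
  edge (0,10)–(4,0): clear
  edge (4,0)–(9,2): clear
  edge (9,2)–(11,9): clear
  edge (11,9)–(8,11): clear
  edge (8,11)–(0,10): clear
  midpoint (21/2,14) outside
  → clear

FREE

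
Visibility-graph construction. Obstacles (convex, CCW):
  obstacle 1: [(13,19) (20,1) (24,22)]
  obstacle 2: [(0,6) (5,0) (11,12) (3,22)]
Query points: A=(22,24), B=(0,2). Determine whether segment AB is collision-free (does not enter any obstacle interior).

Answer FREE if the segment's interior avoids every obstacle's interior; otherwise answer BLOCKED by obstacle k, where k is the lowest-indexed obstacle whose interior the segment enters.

Obstacle 1 [(13,19) (20,1) (24,22)]:
  edge (13,19)–(20,1): crosses AB
  edge (20,1)–(24,22): clear
  edge (24,22)–(13,19): crosses AB
  → BLOCKED
Obstacle 2 [(0,6) (5,0) (11,12) (3,22)]:
  edge (0,6)–(5,0): crosses AB
  edge (5,0)–(11,12): clear
  edge (11,12)–(3,22): crosses AB
  edge (3,22)–(0,6): clear
  → BLOCKED

BLOCKED by obstacle 1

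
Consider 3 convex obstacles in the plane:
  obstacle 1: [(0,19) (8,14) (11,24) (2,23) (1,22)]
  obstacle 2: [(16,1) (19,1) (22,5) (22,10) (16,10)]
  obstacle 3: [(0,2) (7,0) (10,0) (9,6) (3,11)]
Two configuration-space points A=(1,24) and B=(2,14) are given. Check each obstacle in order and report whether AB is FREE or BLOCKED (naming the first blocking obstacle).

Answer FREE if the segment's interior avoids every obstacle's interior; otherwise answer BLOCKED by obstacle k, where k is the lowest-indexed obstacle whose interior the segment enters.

Obstacle 1 [(0,19) (8,14) (11,24) (2,23) (1,22)]:
  edge (0,19)–(8,14): crosses AB
  edge (8,14)–(11,24): clear
  edge (11,24)–(2,23): clear
  edge (2,23)–(1,22): crosses AB
  edge (1,22)–(0,19): clear
  → BLOCKED
Obstacle 2 [(16,1) (19,1) (22,5) (22,10) (16,10)]:
  edge (16,1)–(19,1): clear
  edge (19,1)–(22,5): clear
  edge (22,5)–(22,10): clear
  edge (22,10)–(16,10): clear
  edge (16,10)–(16,1): clear
  midpoint (3/2,19) outside
  → clear
Obstacle 3 [(0,2) (7,0) (10,0) (9,6) (3,11)]:
  edge (0,2)–(7,0): clear
  edge (7,0)–(10,0): clear
  edge (10,0)–(9,6): clear
  edge (9,6)–(3,11): clear
  edge (3,11)–(0,2): clear
  midpoint (3/2,19) outside
  → clear

BLOCKED by obstacle 1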